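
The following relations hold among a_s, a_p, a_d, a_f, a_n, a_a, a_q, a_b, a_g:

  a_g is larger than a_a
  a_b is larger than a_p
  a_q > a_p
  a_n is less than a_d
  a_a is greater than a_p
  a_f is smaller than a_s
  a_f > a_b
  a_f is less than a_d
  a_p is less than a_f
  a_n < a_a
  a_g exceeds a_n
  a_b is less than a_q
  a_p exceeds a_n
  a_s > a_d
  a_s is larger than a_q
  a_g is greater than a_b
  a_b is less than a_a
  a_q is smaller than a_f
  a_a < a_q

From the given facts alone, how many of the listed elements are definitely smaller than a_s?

7

From a_s the given relations immediately reach a_q, a_f, a_d.
From those, a_n, a_p, a_b, a_a — 7 in total.
No other element is forced below a_s by the given relations, so the count is 7.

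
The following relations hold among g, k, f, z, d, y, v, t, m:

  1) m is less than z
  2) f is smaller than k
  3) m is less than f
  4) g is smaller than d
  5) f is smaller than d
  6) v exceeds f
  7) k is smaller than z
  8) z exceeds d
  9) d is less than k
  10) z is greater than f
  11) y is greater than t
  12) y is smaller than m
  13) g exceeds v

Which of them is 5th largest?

v

Piecing the relations together gives one ordering: t < y < m < f < v < g < d < k < z.
The 5th largest is v.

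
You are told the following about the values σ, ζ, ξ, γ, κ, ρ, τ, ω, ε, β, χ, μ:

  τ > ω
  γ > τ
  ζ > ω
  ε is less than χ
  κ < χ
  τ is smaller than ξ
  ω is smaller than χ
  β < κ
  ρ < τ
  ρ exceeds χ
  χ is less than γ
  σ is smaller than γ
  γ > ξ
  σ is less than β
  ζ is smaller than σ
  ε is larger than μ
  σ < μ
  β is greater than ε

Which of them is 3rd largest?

τ

Piecing the relations together gives one ordering: ω < ζ < σ < μ < ε < β < κ < χ < ρ < τ < ξ < γ.
The 3rd largest is τ.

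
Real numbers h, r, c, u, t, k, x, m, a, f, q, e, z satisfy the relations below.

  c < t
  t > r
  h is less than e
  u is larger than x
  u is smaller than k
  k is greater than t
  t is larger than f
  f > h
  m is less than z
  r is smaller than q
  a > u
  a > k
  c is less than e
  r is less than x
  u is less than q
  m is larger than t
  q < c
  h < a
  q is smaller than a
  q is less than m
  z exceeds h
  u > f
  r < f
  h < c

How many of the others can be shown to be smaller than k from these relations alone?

8

The elements the relations force below k are r, h, f, x, u, q, c, t — no chain reaches any other.
That is 8.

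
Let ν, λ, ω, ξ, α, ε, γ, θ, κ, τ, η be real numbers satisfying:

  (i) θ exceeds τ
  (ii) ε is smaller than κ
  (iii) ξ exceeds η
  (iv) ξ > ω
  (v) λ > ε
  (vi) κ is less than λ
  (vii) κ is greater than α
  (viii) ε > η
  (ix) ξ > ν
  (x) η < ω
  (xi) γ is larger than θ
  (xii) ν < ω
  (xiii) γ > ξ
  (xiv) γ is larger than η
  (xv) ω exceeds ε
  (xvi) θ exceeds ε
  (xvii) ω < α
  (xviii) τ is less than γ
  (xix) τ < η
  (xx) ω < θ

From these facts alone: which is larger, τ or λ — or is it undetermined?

λ

τ < η and η < ε give τ < ε.
Then ε < ω extends the chain to ω.
Then ω < α extends the chain to α.
With α < κ: τ < η < ε < ω < α < κ.
Then κ < λ extends the chain to λ.
So λ is larger.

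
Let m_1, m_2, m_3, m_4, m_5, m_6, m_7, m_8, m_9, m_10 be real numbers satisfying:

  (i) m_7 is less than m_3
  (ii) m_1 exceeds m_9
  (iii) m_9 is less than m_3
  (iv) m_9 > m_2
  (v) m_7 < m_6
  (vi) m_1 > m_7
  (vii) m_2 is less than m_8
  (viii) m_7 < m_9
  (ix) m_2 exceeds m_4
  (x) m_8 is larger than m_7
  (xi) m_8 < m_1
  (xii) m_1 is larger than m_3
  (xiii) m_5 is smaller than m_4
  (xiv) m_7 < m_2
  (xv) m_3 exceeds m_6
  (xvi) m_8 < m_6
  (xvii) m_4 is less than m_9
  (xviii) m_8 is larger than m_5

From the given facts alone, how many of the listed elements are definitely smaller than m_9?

Directly below m_9: m_7, m_4, m_2.
One step further: m_5 (4 so far).
No other element is forced below m_9 by the given relations, so the count is 4.

4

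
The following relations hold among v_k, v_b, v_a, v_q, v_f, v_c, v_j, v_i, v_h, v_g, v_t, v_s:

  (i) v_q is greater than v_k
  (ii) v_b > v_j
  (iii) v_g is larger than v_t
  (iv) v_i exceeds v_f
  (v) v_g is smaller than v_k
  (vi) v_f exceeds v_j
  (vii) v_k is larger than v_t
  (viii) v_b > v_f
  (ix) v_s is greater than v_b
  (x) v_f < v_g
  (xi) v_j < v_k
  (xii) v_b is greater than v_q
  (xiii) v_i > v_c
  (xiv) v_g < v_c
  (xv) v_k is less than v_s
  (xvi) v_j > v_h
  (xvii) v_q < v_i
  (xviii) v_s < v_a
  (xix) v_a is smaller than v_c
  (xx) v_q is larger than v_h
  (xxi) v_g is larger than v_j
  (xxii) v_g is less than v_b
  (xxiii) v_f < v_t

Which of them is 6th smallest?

v_k

Chaining the given pairs: v_h < v_j < v_f < v_t < v_g < v_k < v_q < v_b < v_s < v_a < v_c < v_i.
The 6th smallest is v_k.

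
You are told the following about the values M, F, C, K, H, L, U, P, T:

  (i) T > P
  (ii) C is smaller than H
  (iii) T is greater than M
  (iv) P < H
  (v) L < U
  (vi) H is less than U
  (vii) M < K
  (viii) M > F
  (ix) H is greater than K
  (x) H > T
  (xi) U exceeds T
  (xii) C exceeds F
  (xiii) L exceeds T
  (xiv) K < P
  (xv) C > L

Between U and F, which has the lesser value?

F < M < K < P < T < L < C < H < U, by transitivity through M, K, P, T, L, C, H.
So F < U; F is the smaller of the two.

F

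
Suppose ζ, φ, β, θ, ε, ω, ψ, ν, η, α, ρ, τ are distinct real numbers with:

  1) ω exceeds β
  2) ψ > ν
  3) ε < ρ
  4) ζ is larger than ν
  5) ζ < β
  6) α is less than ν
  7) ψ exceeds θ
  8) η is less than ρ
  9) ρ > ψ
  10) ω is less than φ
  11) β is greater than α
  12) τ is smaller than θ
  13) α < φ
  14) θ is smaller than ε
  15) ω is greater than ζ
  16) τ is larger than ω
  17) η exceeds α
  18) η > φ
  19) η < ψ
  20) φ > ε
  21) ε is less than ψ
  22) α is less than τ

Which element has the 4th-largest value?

The consecutive relations fix a unique order: α < ν < ζ < β < ω < τ < θ < ε < φ < η < ψ < ρ.
The 4th largest is φ.

φ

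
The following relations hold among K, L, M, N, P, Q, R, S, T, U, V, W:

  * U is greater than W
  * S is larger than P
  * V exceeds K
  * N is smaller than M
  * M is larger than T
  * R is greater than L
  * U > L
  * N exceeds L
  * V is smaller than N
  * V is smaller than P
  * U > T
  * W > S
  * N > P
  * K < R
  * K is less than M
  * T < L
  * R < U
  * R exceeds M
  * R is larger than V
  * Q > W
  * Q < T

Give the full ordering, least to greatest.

K < V < P < S < W < Q < T < L < N < M < R < U

Each adjacent pair is fixed by a given relation: K < V; V < P; P < S; S < W; W < Q; Q < T; T < L; L < N; N < M; M < R; R < U. Chaining them end to end gives the full order.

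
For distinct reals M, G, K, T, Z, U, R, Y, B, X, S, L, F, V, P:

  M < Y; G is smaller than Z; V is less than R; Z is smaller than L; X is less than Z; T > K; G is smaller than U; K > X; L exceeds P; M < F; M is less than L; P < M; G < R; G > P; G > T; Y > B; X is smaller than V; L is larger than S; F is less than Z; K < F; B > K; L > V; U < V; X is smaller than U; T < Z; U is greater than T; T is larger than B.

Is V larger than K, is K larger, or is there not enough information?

V

K < B and B < T give K < T.
With T < G: K < B < T < G.
With G < U: K < B < T < G < U.
Then U < V extends the chain to V.
So V is larger.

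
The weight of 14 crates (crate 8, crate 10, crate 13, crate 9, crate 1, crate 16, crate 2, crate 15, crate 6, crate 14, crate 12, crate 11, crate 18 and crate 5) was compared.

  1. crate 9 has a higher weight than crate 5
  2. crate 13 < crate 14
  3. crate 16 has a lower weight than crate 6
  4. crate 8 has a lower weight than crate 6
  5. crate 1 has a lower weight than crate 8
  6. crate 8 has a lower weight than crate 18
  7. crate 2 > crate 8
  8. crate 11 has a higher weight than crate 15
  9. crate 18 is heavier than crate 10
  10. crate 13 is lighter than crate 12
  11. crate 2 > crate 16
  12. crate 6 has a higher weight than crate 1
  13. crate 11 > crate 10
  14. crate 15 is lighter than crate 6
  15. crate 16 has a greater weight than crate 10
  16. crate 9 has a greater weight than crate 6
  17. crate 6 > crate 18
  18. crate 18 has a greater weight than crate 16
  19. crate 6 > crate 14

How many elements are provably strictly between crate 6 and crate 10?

The relations place crate 10 below crate 6. An element lies strictly between them when it is forced above crate 10 and also forced below crate 6.
Above crate 10: {crate 11, crate 16, crate 18, crate 9, crate 2}. Below crate 6: {crate 13, crate 15, crate 1, crate 16, crate 8, crate 18, crate 14}.
Intersection: {crate 16, crate 18} — 2.

2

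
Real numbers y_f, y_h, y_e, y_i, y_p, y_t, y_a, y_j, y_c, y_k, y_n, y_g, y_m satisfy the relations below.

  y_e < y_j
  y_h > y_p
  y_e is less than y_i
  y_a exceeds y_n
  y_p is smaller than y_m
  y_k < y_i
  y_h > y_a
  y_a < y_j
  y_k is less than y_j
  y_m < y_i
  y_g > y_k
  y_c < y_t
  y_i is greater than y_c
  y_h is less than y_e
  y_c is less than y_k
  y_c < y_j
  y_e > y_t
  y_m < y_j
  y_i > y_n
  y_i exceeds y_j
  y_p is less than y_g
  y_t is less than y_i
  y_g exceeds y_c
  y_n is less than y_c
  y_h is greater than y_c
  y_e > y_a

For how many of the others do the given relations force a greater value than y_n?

The elements the relations force above y_n are y_a, y_c, y_k, y_t, y_g, y_h, y_e, y_j, y_i — no chain reaches any other.
That is 9.

9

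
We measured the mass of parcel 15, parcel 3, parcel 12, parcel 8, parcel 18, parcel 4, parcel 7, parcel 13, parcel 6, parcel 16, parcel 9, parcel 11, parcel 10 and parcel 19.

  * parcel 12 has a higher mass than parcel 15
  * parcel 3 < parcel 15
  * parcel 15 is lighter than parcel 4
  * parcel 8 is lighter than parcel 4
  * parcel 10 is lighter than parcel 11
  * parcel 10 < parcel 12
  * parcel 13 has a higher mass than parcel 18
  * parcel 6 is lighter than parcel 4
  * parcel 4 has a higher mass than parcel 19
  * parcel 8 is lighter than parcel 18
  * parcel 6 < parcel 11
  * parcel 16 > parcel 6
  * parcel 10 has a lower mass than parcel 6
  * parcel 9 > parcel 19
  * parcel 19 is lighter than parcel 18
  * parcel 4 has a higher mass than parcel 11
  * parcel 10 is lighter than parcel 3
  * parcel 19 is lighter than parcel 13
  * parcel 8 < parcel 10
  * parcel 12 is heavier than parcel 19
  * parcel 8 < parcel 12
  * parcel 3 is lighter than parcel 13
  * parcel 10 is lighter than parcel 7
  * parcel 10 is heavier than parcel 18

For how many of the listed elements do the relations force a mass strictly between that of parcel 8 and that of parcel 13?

3

The relations place parcel 8 below parcel 13. An element lies strictly between them when it is forced above parcel 8 and also forced below parcel 13.
Above parcel 8: {parcel 18, parcel 10, parcel 3, parcel 6, parcel 11, parcel 15, parcel 16, parcel 12, parcel 7, parcel 4}. Below parcel 13: {parcel 19, parcel 18, parcel 10, parcel 3}.
Intersection: {parcel 18, parcel 10, parcel 3} — 3.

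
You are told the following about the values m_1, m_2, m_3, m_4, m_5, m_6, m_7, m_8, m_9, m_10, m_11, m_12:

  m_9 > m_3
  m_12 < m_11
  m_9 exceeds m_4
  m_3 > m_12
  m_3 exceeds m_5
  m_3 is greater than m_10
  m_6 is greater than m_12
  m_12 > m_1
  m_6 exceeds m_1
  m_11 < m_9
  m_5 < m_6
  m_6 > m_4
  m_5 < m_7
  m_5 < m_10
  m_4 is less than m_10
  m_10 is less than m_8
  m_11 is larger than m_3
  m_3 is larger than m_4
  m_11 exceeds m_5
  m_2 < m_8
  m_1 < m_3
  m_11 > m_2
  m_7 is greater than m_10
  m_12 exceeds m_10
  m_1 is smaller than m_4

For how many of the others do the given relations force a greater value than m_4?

The elements the relations force above m_4 are m_10, m_12, m_6, m_8, m_7, m_3, m_11, m_9 — no chain reaches any other.
That is 8.

8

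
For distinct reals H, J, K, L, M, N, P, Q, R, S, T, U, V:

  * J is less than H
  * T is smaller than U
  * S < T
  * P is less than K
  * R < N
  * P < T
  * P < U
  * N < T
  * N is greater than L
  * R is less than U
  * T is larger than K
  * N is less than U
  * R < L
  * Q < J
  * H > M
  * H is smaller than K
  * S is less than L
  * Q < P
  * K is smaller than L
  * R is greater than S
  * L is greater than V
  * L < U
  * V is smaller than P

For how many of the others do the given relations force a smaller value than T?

The elements the relations force below T are V, Q, M, J, P, S, R, H, K, L, N — no chain reaches any other.
That is 11.

11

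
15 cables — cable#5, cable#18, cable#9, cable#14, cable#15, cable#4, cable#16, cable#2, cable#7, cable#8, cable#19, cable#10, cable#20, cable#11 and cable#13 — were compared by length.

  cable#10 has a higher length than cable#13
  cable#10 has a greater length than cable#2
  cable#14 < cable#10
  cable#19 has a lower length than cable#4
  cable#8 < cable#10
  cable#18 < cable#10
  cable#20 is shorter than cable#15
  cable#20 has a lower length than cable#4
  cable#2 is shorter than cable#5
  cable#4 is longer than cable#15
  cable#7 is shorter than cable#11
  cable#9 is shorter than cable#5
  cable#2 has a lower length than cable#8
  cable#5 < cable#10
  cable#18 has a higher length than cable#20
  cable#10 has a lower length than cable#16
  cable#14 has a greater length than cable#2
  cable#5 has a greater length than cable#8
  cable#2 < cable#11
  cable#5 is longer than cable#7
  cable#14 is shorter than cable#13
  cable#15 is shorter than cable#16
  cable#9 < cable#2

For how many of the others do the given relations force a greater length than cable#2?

7

Directly above cable#2: cable#8, cable#5, cable#14, cable#10, cable#11.
One step further: cable#13, cable#16 (7 so far).
No other element is forced above cable#2 by the given relations, so the count is 7.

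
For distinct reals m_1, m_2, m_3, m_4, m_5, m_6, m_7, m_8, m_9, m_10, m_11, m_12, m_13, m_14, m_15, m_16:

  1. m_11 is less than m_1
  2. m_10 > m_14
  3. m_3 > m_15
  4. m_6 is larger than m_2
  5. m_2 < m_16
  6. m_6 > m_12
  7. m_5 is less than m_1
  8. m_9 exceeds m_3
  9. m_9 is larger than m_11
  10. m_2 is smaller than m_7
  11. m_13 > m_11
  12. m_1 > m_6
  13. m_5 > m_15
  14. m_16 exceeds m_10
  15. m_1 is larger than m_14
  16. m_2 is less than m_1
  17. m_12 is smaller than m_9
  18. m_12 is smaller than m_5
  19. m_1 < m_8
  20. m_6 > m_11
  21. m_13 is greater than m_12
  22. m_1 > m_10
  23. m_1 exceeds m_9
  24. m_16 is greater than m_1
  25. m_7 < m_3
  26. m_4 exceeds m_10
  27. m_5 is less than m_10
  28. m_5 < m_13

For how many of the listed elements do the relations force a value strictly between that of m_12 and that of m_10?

Chaining upward from m_12 reaches: m_6, m_5, m_13, m_4, m_9, m_1, m_16, m_8.
Chaining downward from m_10 reaches: m_14, m_15, m_5.
Strictly between m_12 and m_10 are those in both lists: m_5 — 1 element.

1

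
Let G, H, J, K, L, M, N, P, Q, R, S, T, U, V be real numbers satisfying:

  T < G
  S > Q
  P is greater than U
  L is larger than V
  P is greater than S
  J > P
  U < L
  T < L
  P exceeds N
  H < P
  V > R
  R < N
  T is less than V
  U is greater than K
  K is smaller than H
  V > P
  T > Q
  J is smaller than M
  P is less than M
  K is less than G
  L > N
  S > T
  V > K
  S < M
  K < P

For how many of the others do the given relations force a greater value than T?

From T the given relations immediately reach S, V, G, L.
From those, P, M — 6 in total.
From those, J — 7 in total.
No other element is forced above T by the given relations, so the count is 7.

7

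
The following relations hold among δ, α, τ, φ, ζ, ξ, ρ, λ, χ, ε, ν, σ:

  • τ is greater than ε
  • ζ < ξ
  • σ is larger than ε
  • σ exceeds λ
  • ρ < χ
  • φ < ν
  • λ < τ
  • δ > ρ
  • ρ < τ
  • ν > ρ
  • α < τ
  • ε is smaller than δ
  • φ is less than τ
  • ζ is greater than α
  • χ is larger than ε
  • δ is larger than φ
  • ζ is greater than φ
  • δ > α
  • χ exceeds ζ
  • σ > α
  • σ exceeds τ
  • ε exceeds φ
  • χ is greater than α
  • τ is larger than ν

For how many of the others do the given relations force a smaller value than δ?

The elements the relations force below δ are α, φ, ε, ρ — no chain reaches any other.
That is 4.

4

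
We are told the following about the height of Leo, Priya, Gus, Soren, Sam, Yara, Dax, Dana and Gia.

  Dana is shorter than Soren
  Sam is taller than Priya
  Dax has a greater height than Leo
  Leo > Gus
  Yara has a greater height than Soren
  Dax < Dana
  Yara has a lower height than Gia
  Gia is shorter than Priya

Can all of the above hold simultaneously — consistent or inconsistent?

The single ordering Gus < Leo < Dax < Dana < Soren < Yara < Gia < Priya < Sam satisfies every listed relation, so no contradiction arises.

consistent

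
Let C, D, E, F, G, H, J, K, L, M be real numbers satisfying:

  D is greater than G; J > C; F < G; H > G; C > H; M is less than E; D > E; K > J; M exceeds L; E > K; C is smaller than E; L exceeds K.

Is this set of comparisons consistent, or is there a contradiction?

consistent

The single ordering F < G < H < C < J < K < L < M < E < D satisfies every listed relation, so no contradiction arises.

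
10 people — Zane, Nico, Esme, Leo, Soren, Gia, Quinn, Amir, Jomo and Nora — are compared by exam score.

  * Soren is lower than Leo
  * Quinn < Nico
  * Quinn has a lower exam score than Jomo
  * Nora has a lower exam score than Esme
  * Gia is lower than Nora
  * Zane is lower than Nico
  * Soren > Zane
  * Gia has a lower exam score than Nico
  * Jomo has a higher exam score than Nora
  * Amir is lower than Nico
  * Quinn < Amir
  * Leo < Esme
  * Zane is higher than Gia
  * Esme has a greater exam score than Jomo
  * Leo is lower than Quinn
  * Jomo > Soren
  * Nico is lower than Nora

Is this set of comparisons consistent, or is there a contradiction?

Every relation is compatible with Gia < Zane < Soren < Leo < Quinn < Amir < Nico < Nora < Jomo < Esme; the set is consistent.

consistent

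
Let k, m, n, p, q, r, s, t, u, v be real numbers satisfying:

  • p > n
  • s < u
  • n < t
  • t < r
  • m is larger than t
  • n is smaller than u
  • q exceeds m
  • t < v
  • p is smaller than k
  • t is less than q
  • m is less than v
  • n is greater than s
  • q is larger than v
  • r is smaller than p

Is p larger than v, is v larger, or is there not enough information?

undetermined

Following every chain through p: above p we get k; below p we get s, n, t, r.
v is not reached, and no chain runs the other way from v to p.
So the given relations leave the order of p and v undetermined.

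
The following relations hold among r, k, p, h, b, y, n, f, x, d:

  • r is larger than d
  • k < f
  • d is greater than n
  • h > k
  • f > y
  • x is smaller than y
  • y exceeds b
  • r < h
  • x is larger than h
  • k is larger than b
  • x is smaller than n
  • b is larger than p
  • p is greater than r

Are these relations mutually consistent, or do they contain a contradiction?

Chaining the given relations yields n < d < r < p < b < k < h < x, so n < x. But one relation states x < n. These cannot both hold.

inconsistent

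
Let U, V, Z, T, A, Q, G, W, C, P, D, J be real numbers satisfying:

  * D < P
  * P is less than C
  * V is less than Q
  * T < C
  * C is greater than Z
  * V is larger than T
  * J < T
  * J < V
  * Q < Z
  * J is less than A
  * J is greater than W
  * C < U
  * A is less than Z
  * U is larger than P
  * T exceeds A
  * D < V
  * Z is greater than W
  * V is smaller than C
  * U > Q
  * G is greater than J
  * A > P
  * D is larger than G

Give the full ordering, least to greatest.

Each adjacent pair is fixed by a given relation: W < J; J < G; G < D; D < P; P < A; A < T; T < V; V < Q; Q < Z; Z < C; C < U. Chaining them end to end gives the full order.

W < J < G < D < P < A < T < V < Q < Z < C < U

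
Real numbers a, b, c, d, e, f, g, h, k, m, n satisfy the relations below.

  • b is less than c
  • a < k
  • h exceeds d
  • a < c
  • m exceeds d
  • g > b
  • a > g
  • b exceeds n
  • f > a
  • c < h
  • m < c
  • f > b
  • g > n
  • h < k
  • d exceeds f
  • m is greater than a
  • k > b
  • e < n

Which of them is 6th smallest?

f

Chaining the given pairs: e < n < b < g < a < f < d < m < c < h < k.
The 6th smallest is f.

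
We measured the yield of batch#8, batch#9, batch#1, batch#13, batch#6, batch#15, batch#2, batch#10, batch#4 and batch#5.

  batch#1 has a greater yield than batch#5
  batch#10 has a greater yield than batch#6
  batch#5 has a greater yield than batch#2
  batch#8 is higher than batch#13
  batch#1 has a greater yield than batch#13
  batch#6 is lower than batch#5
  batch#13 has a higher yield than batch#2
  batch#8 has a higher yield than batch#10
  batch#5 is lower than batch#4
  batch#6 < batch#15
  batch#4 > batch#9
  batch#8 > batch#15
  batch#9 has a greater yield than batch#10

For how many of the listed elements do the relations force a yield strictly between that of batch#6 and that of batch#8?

Chaining upward from batch#6 reaches: batch#15, batch#10, batch#9, batch#5, batch#1, batch#4.
Chaining downward from batch#8 reaches: batch#15, batch#2, batch#10, batch#13.
Strictly between batch#6 and batch#8 are those in both lists: batch#15, batch#10 — 2 elements.

2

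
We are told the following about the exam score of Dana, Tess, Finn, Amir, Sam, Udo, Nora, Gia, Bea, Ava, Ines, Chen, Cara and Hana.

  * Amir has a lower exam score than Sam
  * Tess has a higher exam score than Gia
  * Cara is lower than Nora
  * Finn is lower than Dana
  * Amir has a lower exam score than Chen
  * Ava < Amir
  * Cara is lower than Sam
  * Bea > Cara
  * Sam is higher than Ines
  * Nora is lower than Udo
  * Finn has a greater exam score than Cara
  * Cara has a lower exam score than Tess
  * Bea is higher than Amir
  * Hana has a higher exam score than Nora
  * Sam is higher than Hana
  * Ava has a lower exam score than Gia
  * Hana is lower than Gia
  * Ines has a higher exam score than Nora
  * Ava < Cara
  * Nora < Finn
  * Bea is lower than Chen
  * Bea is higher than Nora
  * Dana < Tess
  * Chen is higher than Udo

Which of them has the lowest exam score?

Amir is not least since Ava < Amir; Cara is not least since Ava < Cara; Nora is not least since Cara < Nora; Hana is not least since Nora < Hana; Bea is not least since Cara < Bea; Udo is not least since Nora < Udo; Finn is not least since Nora < Finn; Gia is not least since Ava < Gia; Dana is not least since Finn < Dana; Ines is not least since Nora < Ines; Chen is not least since Udo < Chen; Tess is not least since Gia < Tess; Sam is not least since Cara < Sam.
Only Ava has nothing below it, so Ava is the lowest exam score.

Ava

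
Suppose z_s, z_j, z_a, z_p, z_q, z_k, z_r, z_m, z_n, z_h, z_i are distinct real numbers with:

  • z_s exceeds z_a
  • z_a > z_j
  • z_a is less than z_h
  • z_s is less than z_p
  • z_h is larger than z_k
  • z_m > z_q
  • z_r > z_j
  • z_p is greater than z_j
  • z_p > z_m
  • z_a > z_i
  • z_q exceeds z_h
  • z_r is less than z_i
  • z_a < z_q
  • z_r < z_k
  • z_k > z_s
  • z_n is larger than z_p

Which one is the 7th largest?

Piecing the relations together gives one ordering: z_j < z_r < z_i < z_a < z_s < z_k < z_h < z_q < z_m < z_p < z_n.
Counting 7 from the largest end gives z_s.

z_s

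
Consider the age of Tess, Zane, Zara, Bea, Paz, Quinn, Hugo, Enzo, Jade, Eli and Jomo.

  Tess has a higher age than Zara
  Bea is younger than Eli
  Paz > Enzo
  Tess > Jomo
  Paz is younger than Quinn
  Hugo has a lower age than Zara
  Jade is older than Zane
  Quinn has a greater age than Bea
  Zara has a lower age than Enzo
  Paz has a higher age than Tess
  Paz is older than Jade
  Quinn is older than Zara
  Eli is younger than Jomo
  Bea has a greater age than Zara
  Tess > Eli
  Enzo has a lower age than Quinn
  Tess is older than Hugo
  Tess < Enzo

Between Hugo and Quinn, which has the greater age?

Hugo < Zara < Bea < Eli < Jomo < Tess < Paz < Quinn, by transitivity through Zara, Bea, Eli, Jomo, Tess, Paz.
So Hugo < Quinn; Quinn is the older of the two.

Quinn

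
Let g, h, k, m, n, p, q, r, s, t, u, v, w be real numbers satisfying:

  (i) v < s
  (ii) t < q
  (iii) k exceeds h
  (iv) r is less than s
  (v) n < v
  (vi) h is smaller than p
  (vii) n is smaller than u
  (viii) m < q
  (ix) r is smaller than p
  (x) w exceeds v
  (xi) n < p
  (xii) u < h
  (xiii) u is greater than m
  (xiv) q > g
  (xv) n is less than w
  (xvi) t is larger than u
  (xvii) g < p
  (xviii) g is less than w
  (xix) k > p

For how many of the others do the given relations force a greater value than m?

6

Directly above m: u, q.
One step further: h, t (4 so far).
One step further: p, k (6 so far).
Nothing else is reachable above m; 6 in all.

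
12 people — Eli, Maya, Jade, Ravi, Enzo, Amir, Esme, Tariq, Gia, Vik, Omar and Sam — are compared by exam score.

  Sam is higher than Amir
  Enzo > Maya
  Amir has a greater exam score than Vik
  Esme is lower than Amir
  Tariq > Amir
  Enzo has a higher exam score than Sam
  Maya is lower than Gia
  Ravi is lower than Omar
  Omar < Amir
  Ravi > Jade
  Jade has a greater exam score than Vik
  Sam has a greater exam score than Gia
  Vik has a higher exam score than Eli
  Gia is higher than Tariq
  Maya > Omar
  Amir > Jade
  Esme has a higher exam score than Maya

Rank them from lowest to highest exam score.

Eli < Vik < Jade < Ravi < Omar < Maya < Esme < Amir < Tariq < Gia < Sam < Enzo

Nothing is placed below Eli, so it is least; from there Eli < Vik; Vik < Jade; Jade < Ravi; Ravi < Omar; Omar < Maya; Maya < Esme; Esme < Amir; Amir < Tariq; Tariq < Gia; Gia < Sam; Sam < Enzo, each given directly.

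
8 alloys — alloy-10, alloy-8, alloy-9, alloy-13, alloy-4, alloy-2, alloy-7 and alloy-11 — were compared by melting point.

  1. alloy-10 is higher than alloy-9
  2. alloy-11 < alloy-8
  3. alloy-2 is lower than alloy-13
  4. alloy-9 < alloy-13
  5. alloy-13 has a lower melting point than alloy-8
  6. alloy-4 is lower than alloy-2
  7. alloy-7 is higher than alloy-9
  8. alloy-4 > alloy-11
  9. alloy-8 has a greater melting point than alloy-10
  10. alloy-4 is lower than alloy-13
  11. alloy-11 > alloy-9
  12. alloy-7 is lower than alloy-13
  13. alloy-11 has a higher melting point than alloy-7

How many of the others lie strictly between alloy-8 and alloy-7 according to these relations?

4

Chaining upward from alloy-7 reaches: alloy-11, alloy-4, alloy-2, alloy-13.
Chaining downward from alloy-8 reaches: alloy-9, alloy-11, alloy-4, alloy-10, alloy-2, alloy-13.
Strictly between alloy-7 and alloy-8 are those in both lists: alloy-11, alloy-4, alloy-2, alloy-13 — 4 elements.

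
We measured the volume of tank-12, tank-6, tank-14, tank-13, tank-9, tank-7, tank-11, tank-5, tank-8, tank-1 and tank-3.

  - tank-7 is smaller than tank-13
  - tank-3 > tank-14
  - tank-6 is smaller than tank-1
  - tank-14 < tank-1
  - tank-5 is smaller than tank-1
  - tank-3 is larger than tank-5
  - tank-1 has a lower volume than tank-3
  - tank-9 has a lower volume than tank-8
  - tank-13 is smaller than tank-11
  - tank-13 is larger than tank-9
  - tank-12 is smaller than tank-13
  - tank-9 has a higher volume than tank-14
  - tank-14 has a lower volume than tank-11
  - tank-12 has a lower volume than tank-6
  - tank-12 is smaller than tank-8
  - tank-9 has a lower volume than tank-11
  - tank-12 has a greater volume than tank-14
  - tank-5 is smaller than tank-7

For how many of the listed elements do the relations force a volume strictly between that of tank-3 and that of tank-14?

3

The relations place tank-14 below tank-3. An element lies strictly between them when it is forced above tank-14 and also forced below tank-3.
Above tank-14: {tank-12, tank-9, tank-6, tank-13, tank-11, tank-8, tank-1}. Below tank-3: {tank-5, tank-12, tank-6, tank-1}.
Intersection: {tank-12, tank-6, tank-1} — 3.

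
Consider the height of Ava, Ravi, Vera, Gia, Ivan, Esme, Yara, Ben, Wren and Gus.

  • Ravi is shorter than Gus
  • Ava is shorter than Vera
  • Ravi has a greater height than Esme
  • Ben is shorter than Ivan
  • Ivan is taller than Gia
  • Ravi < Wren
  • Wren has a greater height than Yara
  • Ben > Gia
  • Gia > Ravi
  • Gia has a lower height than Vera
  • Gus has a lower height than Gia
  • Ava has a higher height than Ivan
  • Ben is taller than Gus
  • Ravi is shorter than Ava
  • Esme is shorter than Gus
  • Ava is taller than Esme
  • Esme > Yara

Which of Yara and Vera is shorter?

Yara

Link the given pairs in sequence: Yara < Esme; Esme < Ravi; Ravi < Gus; Gus < Gia; Gia < Ben; Ben < Ivan; Ivan < Ava; Ava < Vera.
Chaining these gives Yara < Esme < Ravi < Gus < Gia < Ben < Ivan < Ava < Vera.
So Yara < Vera; Yara is the shorter of the two.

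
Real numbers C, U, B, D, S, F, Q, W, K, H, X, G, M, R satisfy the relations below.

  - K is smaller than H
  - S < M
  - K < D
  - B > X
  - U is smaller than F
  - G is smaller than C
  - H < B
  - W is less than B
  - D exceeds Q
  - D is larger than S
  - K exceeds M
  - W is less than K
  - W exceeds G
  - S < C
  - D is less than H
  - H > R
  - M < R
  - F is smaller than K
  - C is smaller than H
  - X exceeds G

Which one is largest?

Chaining downward from B: directly below it, W, X, H; then G, C, K, D, R; then F, S, Q, M; then U.
That covers every other element, and nothing is given above B, so B is the largest.

B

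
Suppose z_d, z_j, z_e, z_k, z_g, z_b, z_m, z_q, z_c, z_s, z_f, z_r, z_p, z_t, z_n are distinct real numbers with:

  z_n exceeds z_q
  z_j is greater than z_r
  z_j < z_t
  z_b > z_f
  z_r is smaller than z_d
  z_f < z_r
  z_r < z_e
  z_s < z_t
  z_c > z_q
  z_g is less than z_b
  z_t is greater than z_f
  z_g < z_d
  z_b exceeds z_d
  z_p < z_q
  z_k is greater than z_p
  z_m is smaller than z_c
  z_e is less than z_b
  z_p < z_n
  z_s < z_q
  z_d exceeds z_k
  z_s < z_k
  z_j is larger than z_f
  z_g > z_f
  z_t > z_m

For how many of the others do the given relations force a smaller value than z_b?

From z_b the given relations immediately reach z_f, z_g, z_d, z_e.
From those, z_r, z_k — 6 in total.
From those, z_p, z_s — 8 in total.
Nothing else is reachable below z_b; 8 in all.

8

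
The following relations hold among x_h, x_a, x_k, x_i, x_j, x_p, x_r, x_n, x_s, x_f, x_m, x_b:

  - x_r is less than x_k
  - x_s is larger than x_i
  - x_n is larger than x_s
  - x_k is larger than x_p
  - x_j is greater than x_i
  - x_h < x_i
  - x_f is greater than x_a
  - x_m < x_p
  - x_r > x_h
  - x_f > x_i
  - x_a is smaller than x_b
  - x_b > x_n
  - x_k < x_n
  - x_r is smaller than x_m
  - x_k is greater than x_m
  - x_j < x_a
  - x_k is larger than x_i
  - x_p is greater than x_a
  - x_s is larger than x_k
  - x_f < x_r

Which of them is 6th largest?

x_m

The consecutive relations fix a unique order: x_h < x_i < x_j < x_a < x_f < x_r < x_m < x_p < x_k < x_s < x_n < x_b.
Counting 6 from the largest end gives x_m.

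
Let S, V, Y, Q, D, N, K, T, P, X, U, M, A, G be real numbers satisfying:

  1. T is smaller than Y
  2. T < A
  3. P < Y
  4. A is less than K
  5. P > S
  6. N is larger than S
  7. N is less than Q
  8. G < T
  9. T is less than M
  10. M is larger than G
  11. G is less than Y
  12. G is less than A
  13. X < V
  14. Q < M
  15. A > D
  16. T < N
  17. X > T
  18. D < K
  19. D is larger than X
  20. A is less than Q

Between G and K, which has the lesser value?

Link the given pairs in sequence: G < T; T < X; X < D; D < A; A < K.
Together: G < T < X < D < A < K.
So G < K; G is the smaller of the two.

G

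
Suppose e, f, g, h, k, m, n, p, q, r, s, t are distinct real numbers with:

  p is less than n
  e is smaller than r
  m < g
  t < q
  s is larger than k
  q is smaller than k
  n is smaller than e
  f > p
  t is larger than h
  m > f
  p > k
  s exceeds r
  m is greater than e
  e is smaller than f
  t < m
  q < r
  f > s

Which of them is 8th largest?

p

Piecing the relations together gives one ordering: h < t < q < k < p < n < e < r < s < f < m < g.
Counting 8 from the largest end gives p.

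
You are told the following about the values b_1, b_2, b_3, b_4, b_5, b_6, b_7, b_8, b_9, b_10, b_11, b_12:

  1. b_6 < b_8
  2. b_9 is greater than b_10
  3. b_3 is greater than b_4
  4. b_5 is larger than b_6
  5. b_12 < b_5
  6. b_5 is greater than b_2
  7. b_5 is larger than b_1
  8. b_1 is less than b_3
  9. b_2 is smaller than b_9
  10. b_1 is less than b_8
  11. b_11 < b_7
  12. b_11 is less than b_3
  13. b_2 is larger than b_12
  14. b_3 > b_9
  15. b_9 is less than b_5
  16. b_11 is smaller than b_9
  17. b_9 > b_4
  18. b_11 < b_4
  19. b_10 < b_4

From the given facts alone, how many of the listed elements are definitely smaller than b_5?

Directly below b_5: b_12, b_1, b_2, b_9, b_6.
One step further: b_10, b_11, b_4 (8 so far).
No other element is forced below b_5 by the given relations, so the count is 8.

8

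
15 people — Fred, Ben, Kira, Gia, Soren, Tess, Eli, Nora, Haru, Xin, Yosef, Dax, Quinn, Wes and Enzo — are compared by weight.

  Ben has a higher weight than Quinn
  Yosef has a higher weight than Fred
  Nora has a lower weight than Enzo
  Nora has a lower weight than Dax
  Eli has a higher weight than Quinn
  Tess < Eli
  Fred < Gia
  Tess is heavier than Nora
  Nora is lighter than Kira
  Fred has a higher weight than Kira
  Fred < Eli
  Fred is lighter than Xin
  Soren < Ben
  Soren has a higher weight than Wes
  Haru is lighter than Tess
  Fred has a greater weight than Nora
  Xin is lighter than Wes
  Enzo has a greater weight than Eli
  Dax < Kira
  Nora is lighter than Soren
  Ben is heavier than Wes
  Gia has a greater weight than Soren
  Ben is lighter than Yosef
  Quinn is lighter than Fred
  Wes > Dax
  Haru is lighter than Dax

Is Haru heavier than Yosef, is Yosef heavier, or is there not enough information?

Yosef

The relevant relations are Haru < Dax; Dax < Kira; Kira < Fred; Fred < Xin; Xin < Wes; Wes < Soren; Soren < Ben; Ben < Yosef.
Together: Haru < Dax < Kira < Fred < Xin < Wes < Soren < Ben < Yosef.
So Yosef is heavier.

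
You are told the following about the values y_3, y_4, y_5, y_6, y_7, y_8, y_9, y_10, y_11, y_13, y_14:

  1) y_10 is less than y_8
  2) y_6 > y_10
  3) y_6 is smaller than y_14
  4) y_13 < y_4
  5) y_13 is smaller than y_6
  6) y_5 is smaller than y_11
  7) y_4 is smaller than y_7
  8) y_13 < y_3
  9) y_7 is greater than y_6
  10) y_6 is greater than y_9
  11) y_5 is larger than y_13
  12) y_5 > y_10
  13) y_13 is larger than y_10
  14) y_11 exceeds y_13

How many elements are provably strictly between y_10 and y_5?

The relations place y_10 below y_5. An element lies strictly between them when it is forced above y_10 and also forced below y_5.
Above y_10: {y_13, y_8, y_4, y_3, y_11, y_6, y_7, y_14}. Below y_5: {y_13}.
Intersection: {y_13} — 1.

1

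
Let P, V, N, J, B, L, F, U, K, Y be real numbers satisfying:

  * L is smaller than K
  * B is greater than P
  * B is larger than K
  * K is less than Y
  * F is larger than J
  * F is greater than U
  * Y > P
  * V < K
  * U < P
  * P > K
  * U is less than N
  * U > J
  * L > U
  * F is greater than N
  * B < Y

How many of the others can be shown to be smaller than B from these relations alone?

The elements the relations force below B are J, U, L, V, K, P — no chain reaches any other.
That is 6.

6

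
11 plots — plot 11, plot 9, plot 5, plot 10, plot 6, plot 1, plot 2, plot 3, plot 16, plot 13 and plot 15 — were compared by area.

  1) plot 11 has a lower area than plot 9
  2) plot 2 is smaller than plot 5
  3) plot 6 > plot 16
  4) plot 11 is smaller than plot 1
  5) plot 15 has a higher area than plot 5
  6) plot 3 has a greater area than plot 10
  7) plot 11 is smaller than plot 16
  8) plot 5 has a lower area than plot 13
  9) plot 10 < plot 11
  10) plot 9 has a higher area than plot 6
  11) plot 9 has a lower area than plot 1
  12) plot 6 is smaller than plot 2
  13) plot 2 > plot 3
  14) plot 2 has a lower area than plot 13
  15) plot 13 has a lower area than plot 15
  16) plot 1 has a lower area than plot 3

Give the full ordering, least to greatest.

plot 10 < plot 11 < plot 16 < plot 6 < plot 9 < plot 1 < plot 3 < plot 2 < plot 5 < plot 13 < plot 15

The consecutive links are each given: plot 10 < plot 11; plot 11 < plot 16; plot 16 < plot 6; plot 6 < plot 9; plot 9 < plot 1; plot 1 < plot 3; plot 3 < plot 2; plot 2 < plot 5; plot 5 < plot 13; plot 13 < plot 15.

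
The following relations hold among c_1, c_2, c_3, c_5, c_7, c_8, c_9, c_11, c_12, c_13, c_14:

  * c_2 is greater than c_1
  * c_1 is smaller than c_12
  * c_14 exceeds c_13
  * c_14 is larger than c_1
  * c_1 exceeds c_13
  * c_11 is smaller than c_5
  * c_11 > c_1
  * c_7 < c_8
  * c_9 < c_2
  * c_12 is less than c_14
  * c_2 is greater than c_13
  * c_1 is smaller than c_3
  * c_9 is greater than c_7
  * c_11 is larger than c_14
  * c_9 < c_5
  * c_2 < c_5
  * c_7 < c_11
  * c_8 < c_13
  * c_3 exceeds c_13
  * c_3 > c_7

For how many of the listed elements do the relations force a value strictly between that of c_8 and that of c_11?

4

Chaining upward from c_8 reaches: c_13, c_1, c_3, c_12, c_14, c_2, c_5.
Chaining downward from c_11 reaches: c_7, c_13, c_1, c_12, c_14.
Strictly between c_8 and c_11 are those in both lists: c_13, c_1, c_12, c_14 — 4 elements.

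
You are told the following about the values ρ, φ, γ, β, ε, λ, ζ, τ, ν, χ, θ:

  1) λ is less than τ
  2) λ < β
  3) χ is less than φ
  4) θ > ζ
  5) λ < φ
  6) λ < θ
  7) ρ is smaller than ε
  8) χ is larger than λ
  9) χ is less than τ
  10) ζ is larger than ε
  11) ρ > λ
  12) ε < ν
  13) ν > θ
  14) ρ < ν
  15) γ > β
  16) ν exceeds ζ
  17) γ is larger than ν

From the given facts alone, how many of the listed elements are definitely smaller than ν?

From ν the given relations immediately reach ρ, ε, ζ, θ.
From those, λ — 5 in total.
Nothing else is reachable below ν; 5 in all.

5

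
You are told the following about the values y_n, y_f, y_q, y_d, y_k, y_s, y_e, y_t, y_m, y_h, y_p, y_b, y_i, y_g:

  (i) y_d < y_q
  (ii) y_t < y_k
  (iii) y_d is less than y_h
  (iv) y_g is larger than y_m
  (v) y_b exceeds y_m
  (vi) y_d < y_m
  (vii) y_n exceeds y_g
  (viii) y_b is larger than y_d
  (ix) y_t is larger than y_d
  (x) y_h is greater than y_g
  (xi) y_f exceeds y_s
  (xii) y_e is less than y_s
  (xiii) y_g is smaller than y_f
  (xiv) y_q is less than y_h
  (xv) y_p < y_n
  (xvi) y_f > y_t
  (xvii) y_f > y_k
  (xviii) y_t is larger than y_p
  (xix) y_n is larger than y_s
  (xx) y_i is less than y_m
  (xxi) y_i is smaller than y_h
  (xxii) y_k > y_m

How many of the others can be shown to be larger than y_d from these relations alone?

The elements the relations force above y_d are y_m, y_g, y_b, y_q, y_t, y_h, y_n, y_k, y_f — no chain reaches any other.
That is 9.

9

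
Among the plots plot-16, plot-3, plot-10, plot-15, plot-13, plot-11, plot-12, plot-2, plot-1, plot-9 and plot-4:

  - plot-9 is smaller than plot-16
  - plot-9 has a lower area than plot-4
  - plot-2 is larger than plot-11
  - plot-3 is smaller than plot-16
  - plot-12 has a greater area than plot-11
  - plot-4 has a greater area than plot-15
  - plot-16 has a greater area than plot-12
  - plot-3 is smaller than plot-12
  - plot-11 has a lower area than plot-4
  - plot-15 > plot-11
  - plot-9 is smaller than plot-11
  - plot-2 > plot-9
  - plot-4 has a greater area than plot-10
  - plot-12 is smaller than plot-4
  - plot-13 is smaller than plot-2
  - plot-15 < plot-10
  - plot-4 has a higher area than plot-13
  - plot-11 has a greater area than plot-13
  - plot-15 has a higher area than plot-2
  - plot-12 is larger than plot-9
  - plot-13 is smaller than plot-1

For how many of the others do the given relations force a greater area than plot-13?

8

The elements the relations force above plot-13 are plot-11, plot-2, plot-1, plot-15, plot-12, plot-10, plot-4, plot-16 — no chain reaches any other.
That is 8.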